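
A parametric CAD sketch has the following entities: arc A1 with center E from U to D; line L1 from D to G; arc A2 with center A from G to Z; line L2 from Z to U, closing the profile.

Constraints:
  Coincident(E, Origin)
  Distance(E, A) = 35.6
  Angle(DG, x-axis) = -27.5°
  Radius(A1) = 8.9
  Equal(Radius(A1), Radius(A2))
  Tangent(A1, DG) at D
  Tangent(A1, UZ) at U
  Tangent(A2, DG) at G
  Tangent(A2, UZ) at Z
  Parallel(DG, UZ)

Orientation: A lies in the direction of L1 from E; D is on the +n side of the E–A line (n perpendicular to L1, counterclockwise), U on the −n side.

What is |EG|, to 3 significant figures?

36.7

The slot axis is L1's direction at -27.5°, so u = (cos -27.5°, sin -27.5°) = (0.887, -0.462) and n = (−sin -27.5°, cos -27.5°) = (0.462, 0.887). E is at the origin and A lies 35.6 along u from E, so A = 35.6·u = (31.6, -16.4). Tangency of A1 to both parallel lines with radius 8.9 puts D and U at E ± 8.9·n: D = (4.11, 7.89), U = (-4.11, -7.89). Equal radii place G and Z the same way about A: G = A + 8.9·n = (35.7, -8.54), Z = A − 8.9·n = (27.5, -24.3). Then |EG| = |G − E| = 36.7.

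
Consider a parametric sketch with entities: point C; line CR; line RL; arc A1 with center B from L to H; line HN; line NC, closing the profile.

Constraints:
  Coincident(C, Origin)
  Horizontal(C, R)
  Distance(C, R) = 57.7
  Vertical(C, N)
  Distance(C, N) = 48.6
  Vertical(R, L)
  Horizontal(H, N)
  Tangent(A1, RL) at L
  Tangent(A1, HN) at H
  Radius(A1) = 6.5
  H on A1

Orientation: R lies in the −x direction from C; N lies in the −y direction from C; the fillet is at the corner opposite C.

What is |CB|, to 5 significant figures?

66.286

CN is vertical with |CN| = 48.6 and N on the −y side, so N = (0.0000, -48.600). The virtual corner opposite C is at (-57.700, -48.600). Tangency of A1 to RL means the radius BL is perpendicular to RL and the tangent condition forces BH to be normal to HN, with radius 6.5, so the center B sits 6.5 in from both sides at B = (-51.200, -42.100). Then |CB| = |B − C| = 66.286.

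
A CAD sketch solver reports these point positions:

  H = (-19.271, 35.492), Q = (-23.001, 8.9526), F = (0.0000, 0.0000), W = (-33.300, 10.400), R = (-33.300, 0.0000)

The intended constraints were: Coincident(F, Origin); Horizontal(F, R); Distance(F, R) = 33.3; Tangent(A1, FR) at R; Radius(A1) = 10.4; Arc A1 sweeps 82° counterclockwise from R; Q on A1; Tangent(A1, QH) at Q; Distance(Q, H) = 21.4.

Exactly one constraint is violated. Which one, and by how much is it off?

Distance(Q, H) = 21.4 — off by 5.40.

F = (0.00, 0.00) ✓; F.y = 0.00, R.y = 0.00 ✓; |FR| = 33.30 ✓; ∠(WR, RF) = 90.00° ✓; |WR| = 10.40 ✓; bearing(W→Q) − bearing(W→R) = 82.00° ✓; |WQ| = 10.40 ✓; ∠(WQ, QH) = 90.00° ✓; |QH| = 26.80 ✗.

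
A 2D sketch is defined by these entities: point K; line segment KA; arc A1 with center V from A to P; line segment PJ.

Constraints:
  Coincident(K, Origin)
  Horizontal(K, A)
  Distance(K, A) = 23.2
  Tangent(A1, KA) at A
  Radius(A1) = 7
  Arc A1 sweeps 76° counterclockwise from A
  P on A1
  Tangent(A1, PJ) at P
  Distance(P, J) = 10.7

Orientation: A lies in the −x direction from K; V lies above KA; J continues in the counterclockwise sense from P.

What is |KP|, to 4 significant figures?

17.24

K is at the origin; KA is horizontal with |KA| = 23.2 and A on the −x side, so A = (-23.20, 0.000). The tangent condition forces VA to be normal to KA, so V = A + (0, 7) = (-23.20, 7.000). On A1, A sits at bearing -90° from V; a 76° counterclockwise sweep puts P at bearing -14°, so P = V + 7.0·(cos -14°, sin -14°) = (-16.41, 5.307). Then |KP| = |P − K| = 17.24.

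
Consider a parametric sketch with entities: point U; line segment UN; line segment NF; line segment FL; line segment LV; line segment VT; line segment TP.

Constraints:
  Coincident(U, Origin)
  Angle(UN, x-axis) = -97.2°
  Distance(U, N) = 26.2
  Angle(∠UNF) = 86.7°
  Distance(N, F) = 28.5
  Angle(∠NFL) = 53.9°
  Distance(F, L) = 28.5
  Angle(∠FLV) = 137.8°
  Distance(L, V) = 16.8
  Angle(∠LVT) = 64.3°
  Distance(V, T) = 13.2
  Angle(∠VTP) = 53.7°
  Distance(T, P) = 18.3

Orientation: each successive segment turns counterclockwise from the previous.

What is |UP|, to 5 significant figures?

8.7697

U is at the origin; UN runs at -97.2° with length 26.2, so N = (-3.2837, -25.993). ∠UNF = 86.7° gives NF at -3.9000° from the x-axis; with |NF| = 28.5, F = (25.150, -27.932). ∠NFL = 53.9° gives FL at 122.20° from the x-axis; with |FL| = 28.5, L = (9.9633, -3.8153). ∠FLV = 137.8° gives LV at 164.40° from the x-axis; with |LV| = 16.8, V = (-6.2178, 0.70252). ∠LVT = 64.3° gives VT at -79.900° from the x-axis; with |VT| = 13.2, T = (-3.9030, -12.293). ∠VTP = 53.7° gives TP at 46.400° from the x-axis; with |TP| = 18.3, P = (8.7170, 0.95942). Then |UP| = |P − U| = 8.7697.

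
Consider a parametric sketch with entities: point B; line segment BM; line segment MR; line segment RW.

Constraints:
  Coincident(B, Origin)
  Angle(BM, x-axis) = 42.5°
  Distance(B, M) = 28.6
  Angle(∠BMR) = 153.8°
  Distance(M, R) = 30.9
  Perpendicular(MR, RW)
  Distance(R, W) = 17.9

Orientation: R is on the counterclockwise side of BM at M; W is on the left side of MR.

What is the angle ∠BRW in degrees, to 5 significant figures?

77.415°

B is at the origin; BM runs at 42.5° with length 28.6, so M = 28.6·(cos 42.5°, sin 42.5°) = (21.086, 19.322). ∠BMR = 153.8°, so MR runs at 42.5° + (180° − 153.8°) = 68.700° from the x-axis; with |MR| = 30.9, R = M + 30.9·(cos 68.700°, sin 68.700°) = (32.311, 48.111). The perpendicularity gives RW at right angles to MR; with |RW| = 17.9 on the left of MR, W = R + 17.9·(-0.93169, 0.36325) = (15.633, 54.613). Then cos ∠BRW = RB·RW / (|RB||RW|), giving 77.415°.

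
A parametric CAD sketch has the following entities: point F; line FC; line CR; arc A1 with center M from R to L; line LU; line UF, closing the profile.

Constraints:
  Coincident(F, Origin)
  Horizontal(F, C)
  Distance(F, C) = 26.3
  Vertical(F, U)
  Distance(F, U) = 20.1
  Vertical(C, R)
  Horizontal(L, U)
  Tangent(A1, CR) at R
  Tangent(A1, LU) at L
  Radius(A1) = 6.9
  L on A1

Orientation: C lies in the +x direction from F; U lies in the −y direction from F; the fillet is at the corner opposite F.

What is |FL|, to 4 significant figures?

27.94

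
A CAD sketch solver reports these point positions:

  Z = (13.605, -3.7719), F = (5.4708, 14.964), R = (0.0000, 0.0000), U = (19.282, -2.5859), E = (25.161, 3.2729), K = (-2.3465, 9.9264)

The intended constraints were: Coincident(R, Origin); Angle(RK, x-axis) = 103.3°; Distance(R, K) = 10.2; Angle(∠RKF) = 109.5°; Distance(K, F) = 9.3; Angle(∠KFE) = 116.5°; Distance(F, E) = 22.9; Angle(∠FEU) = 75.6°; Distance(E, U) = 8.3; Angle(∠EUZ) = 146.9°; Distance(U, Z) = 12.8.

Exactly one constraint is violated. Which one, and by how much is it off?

Distance(U, Z) = 12.8 — off by 7.00.

R = (0.00, 0.00) ✓; RK at 103.3° ✓; |RK| = 10.20 ✓; ∠RKF = 109.5° ✓; |KF| = 9.300 ✓; ∠KFE = 116.5° ✓; |FE| = 22.90 ✓; ∠FEU = 75.60° ✓; |EU| = 8.300 ✓; ∠EUZ = 146.9° ✓; |UZ| = 5.800 ✗.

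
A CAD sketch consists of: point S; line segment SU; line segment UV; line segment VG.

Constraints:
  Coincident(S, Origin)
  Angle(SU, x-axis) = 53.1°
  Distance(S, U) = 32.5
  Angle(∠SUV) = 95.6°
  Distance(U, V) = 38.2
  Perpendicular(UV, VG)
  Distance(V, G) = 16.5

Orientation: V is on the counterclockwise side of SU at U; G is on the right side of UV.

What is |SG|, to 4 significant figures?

64.01

S is at the origin; SU runs at 53.1° with length 32.5, so U = 32.5·(cos 53.1°, sin 53.1°) = (19.51, 25.99). ∠SUV = 95.6°, so UV runs at 53.1° + (180° − 95.6°) = 137.5° from the x-axis; with |UV| = 38.2, V = U + 38.2·(cos 137.5°, sin 137.5°) = (-8.650, 51.80). The perpendicularity gives VG at right angles to UV; with |VG| = 16.5 on the right of UV, G = V + 16.5·(0.6756, 0.7373) = (2.497, 63.96). Then |SG| = |G − S| = 64.01.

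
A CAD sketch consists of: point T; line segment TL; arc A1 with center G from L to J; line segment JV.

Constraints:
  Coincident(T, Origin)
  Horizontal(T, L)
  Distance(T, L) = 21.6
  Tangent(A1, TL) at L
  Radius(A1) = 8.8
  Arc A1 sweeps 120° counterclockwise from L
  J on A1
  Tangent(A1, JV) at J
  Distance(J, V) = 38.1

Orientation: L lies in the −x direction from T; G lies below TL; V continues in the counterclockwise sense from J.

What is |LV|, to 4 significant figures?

47.59

T is at the origin; TL is horizontal with |TL| = 21.6 and L on the −x side, so L = (-21.60, 0.000). A1 meets TL tangentially, so GL is at right angles to TL, so G = L + (0, -8.8) = (-21.60, -8.800). On A1, L sits at bearing 90° from G; a 120° counterclockwise sweep puts J at bearing 210°, so J = G + 8.8·(cos 210°, sin 210°) = (-29.22, -13.20). The tangent condition forces GJ to be normal to JV, so JV runs along (−sin 210°, cos 210°); with |JV| = 38.1, V = (-10.17, -46.20). Then |LV| = |V − L| = 47.59.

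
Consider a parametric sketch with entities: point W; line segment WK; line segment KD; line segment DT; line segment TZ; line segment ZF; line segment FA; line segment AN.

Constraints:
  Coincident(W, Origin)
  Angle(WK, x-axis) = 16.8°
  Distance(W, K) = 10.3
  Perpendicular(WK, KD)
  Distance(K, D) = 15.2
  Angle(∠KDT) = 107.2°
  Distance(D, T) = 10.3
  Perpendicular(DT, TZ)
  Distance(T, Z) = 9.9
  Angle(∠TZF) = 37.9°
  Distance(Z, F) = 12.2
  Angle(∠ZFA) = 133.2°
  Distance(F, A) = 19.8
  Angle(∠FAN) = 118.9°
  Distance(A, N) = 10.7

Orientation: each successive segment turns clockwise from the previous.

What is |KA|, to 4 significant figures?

35.36

W is at the origin; WK runs at 16.8° with length 10.3, so K = (9.860, 2.977). WK is perpendicular to KD, so KD runs at -73.20°; with |KD| = 15.2, D = (14.25, -11.57). ∠KDT = 107.2° gives DT at -146.0° from the x-axis; with |DT| = 10.3, T = (5.715, -17.33). DT ⟂ TZ, so TZ runs at 124.0°; with |TZ| = 9.9, Z = (0.1786, -9.126). ∠TZF = 37.9° gives ZF at -18.10° from the x-axis; with |ZF| = 12.2, F = (11.77, -12.92). ∠ZFA = 133.2° gives FA at -64.90° from the x-axis; with |FA| = 19.8, A = (20.17, -30.85). Then |KA| = |A − K| = 35.36.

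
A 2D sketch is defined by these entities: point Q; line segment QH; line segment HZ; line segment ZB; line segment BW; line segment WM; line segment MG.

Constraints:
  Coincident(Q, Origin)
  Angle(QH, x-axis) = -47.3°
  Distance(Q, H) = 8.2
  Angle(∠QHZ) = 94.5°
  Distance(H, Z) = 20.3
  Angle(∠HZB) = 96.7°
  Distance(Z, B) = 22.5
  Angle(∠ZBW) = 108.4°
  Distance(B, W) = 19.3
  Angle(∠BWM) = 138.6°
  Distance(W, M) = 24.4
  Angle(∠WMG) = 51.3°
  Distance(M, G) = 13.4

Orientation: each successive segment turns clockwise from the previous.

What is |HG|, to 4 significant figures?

17.46

Q is at the origin; QH runs at -47.3° with length 8.2, so H = (5.561, -6.026). ∠QHZ = 94.5° gives HZ at -132.8° from the x-axis; with |HZ| = 20.3, Z = (-8.232, -20.92). ∠HZB = 96.7° gives ZB at 143.9° from the x-axis; with |ZB| = 22.5, B = (-26.41, -7.664). ∠ZBW = 108.4° gives BW at 72.30° from the x-axis; with |BW| = 19.3, W = (-20.54, 10.72). ∠BWM = 138.6° gives WM at 30.90° from the x-axis; with |WM| = 24.4, M = (0.3931, 23.25). ∠WMG = 51.3° gives MG at -97.80° from the x-axis; with |MG| = 13.4, G = (-1.425, 9.977). Then |HG| = |G − H| = 17.46.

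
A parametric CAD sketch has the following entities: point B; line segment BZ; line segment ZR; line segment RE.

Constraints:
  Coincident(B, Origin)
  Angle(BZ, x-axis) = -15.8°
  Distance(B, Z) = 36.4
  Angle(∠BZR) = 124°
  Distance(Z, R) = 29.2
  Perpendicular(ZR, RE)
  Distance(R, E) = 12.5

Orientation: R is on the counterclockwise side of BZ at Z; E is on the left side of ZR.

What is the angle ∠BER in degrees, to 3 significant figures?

110°

∠BZR = 124.0°, so ZR runs at -15.8° + (180° − 124.0°) = 40.2° from the x-axis; with |ZR| = 29.2, R = Z + 29.2·(cos 40.2°, sin 40.2°) = (57.3, 8.94). The perpendicularity gives RE at right angles to ZR; with |RE| = 12.5 on the left of ZR, E = R + 12.5·(-0.645, 0.764) = (49.3, 18.5). Then cos ∠BER = EB·ER / (|EB||ER|), giving 110°.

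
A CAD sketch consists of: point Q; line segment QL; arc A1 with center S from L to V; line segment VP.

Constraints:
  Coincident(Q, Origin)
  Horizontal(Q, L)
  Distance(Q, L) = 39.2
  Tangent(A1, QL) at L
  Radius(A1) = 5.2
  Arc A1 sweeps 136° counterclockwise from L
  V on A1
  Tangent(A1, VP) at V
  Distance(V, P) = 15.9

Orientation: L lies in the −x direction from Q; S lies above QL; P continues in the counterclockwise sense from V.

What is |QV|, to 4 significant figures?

36.69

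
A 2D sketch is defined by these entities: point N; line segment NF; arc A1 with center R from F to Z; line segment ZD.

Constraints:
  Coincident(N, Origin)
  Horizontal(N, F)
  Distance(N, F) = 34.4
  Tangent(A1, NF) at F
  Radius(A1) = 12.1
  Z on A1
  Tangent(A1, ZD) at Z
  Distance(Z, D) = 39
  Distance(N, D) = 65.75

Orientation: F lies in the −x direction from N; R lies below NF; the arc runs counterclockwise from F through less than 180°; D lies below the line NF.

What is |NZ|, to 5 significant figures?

48.449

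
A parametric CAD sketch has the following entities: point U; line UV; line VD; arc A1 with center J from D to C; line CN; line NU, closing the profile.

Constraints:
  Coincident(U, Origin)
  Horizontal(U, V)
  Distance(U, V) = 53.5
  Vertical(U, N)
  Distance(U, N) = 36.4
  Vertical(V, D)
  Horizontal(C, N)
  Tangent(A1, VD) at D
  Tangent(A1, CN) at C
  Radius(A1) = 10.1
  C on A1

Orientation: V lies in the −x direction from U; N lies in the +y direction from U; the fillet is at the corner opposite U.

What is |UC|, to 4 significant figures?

56.64

U is at the origin; U and V share the same y with |UV| = 53.5 and V on the −x side, so V = (-53.50, 0.000). UN is vertical with |UN| = 36.4 and N on the +y side, so N = (0.000, 36.40). The virtual corner opposite U is at (-53.50, 36.40). The tangent condition forces JD to be normal to VD and A1 meets CN tangentially, so JC is at right angles to CN, with radius 10.1, so the center J sits 10.1 in from both sides at J = (-43.40, 26.30). That places the tangent points at D = (-53.50, 26.30) on VD and C = (-43.40, 36.40) on CN. Then |UC| = |C − U| = 56.64.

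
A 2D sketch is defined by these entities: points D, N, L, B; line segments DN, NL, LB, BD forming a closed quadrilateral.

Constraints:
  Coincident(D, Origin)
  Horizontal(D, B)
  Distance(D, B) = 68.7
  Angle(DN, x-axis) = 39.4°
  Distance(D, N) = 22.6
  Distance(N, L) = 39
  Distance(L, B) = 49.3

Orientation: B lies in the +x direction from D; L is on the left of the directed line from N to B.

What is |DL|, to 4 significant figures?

61.48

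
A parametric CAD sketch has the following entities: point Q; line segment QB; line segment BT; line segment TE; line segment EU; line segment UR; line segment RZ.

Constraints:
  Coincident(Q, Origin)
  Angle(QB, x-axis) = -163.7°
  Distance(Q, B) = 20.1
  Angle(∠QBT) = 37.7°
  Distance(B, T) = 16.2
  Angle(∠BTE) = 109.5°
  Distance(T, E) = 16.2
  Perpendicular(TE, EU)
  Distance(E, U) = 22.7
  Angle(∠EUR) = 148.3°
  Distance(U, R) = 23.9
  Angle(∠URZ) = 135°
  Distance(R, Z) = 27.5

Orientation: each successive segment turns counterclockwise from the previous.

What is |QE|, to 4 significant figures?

6.435

Q is at the origin; QB runs at -163.7° with length 20.1, so B = (-19.29, -5.641). ∠QBT = 37.7° gives BT at -21.40° from the x-axis; with |BT| = 16.2, T = (-4.209, -11.55). ∠BTE = 109.5° gives TE at 49.10° from the x-axis; with |TE| = 16.2, E = (6.398, 0.6924). Then |QE| = |E − Q| = 6.435.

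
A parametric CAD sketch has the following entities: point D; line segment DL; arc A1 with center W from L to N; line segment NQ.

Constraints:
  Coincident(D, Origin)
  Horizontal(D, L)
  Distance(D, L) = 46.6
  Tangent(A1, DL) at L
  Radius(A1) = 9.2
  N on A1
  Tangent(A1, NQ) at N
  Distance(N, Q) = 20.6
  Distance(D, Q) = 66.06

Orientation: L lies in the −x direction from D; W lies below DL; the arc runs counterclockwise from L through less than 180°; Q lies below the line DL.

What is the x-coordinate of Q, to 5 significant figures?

-60.200

D is at the origin; D and L share the same y with |DL| = 46.6 and L on the −x side, so L = (-46.600, 0.0000). A1 meets DL tangentially, so WL is at right angles to DL, so W = L + (0, -9.2) = (-46.600, -9.2000). Since WN ⟂ NQ (tangency), |WQ| = √(9.2² + 20.6²) = 22.561 regardless of where N sits on A1. So Q lies on both circle(D, 66.06) and circle(W, 22.561); the below-DL intersection is Q = (-60.200, -27.201). N is the foot of the tangent from Q: N = (-55.564, -7.1297).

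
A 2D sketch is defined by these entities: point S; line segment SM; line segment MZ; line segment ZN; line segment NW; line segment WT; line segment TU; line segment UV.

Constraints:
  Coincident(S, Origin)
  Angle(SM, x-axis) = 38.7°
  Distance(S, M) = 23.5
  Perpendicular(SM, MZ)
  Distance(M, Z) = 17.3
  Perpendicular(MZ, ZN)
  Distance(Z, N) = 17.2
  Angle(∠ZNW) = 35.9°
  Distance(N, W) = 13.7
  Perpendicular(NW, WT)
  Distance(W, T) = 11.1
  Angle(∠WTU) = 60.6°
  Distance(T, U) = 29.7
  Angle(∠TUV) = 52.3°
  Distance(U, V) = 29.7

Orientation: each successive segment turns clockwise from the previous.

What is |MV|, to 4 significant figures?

14.23

S is at the origin; SM runs at 38.7° with length 23.5, so M = (18.34, 14.69). The perpendicularity gives MZ at right angles to SM, so MZ runs at -51.30°; with |MZ| = 17.3, Z = (29.16, 1.192). MZ is perpendicular to ZN, so ZN runs at -141.3°; with |ZN| = 17.2, N = (15.73, -9.562). ∠ZNW = 35.9° gives NW at 74.60° from the x-axis; with |NW| = 13.7, W = (19.37, 3.646). NW ⟂ WT, so WT runs at -15.40°; with |WT| = 11.1, T = (30.07, 0.6980). ∠WTU = 60.6° gives TU at -134.8° from the x-axis; with |TU| = 29.7, U = (9.145, -20.38). ∠TUV = 52.3° gives UV at 97.50° from the x-axis; with |UV| = 29.7, V = (5.269, 9.070). Then |MV| = |V − M| = 14.23.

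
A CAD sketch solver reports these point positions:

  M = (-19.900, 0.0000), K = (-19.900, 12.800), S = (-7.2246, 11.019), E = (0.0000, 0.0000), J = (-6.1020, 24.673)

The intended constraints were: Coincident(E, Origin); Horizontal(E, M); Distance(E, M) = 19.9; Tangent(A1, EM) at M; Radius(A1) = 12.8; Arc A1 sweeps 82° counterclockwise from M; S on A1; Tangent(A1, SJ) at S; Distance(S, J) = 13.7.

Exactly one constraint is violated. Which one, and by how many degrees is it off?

Tangent(A1, SJ) at S — off by 3.30°.

E = (0.00, 0.00) ✓; E.y = 0.00, M.y = 0.00 ✓; |EM| = 19.90 ✓; ∠(KM, ME) = 90.00° ✓; |KM| = 12.80 ✓; bearing(K→S) − bearing(K→M) = 82.00° ✓; |KS| = 12.80 ✓; ∠(KS, SJ) = 86.70° ✗; |SJ| = 13.70 ✓.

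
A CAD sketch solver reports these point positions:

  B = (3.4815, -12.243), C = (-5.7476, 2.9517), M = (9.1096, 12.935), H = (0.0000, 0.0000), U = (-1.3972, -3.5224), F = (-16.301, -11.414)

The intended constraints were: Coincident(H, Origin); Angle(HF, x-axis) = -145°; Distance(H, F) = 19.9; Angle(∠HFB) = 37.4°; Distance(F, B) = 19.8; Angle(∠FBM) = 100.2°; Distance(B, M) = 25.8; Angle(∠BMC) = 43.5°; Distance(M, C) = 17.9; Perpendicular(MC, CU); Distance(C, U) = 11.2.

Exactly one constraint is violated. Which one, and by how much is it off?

Distance(C, U) = 11.2 — off by 3.40.

H = (0.00, 0.00) ✓; HF at -145.0° ✓; |HF| = 19.90 ✓; ∠HFB = 37.40° ✓; |FB| = 19.80 ✓; ∠FBM = 100.2° ✓; |BM| = 25.80 ✓; ∠BMC = 43.50° ✓; |MC| = 17.90 ✓; ∠(MC, CU) = 90.00° ✓; |CU| = 7.800 ✗.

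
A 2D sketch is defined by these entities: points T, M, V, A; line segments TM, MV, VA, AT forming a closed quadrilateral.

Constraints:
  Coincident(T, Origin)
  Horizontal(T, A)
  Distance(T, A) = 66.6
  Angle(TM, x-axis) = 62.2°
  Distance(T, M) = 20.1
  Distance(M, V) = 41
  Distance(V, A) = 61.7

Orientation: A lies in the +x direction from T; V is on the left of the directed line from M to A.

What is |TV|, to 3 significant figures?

61.0

T is at the origin; TA is horizontal with |TA| = 66.6 and A in +x, so A = (66.6, 0). TM runs at 62.2° with |TM| = 20.1, so M = (9.37, 17.8). V is determined by |MV| = 41.0 and |VA| = 61.7 together: it lies at the intersection of circle(M, 41.0) and circle(A, 61.7). With |MA| = 59.9, the foot of the radical line on MA is 12.2 from M and the perpendicular offset is √(41.0² − 12.2²) = 39.1. Taking the left-of-MA solution: V = (32.7, 51.5).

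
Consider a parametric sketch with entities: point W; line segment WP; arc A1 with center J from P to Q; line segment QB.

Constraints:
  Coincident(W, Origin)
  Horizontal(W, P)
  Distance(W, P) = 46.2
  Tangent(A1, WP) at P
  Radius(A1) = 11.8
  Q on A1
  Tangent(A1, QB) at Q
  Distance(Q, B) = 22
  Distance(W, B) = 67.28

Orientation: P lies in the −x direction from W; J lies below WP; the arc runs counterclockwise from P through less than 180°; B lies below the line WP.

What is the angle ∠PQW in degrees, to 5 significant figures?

33.298°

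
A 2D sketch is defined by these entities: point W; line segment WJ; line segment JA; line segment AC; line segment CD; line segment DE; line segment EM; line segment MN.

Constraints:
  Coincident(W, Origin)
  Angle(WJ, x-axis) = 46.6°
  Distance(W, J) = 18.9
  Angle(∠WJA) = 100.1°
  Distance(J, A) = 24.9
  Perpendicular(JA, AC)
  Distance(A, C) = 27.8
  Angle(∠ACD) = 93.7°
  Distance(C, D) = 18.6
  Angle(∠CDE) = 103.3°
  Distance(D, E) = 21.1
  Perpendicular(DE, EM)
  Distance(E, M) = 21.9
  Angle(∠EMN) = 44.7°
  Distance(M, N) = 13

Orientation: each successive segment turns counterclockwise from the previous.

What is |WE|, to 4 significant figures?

10.39

∠ACD = 93.7° gives CD at -57.20° from the x-axis; with |CD| = 18.6, D = (-14.10, 1.578). ∠CDE = 103.3° gives DE at 19.50° from the x-axis; with |DE| = 21.1, E = (5.793, 8.621). Then |WE| = |E − W| = 10.39.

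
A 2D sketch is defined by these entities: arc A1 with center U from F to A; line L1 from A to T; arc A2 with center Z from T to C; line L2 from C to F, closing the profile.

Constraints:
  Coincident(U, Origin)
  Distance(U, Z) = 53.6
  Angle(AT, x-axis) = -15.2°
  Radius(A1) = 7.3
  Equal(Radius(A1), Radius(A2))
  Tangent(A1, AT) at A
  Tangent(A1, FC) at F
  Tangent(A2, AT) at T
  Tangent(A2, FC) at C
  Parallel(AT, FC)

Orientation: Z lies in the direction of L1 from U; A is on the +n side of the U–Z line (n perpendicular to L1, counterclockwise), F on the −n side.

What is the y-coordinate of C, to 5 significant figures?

-21.098

Tangency of A1 to both parallel lines with radius 7.3 puts A and F at U ± 7.3·n: A = (1.9140, 7.0446), F = (-1.9140, -7.0446). Equal radii place T and C the same way about Z: T = Z + 7.3·n = (53.639, -7.0087), C = Z − 7.3·n = (49.811, -21.098). So C.y = -21.098.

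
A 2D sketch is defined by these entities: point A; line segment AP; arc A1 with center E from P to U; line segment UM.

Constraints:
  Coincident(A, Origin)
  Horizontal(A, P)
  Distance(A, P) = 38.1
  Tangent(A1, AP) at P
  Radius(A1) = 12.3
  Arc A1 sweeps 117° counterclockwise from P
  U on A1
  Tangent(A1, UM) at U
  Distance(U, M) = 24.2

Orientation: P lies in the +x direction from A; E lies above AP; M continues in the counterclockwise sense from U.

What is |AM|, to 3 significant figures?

54.8

A is at the origin; A and P share the same y with |AP| = 38.1 and P on the +x side, so P = (38.1, 0.00). Since A1 is tangent to AP there, EP ⟂ AP, so E = P + (0, 12.3) = (38.1, 12.3). On A1, P sits at bearing -90° from E; a 117° counterclockwise sweep puts U at bearing 27°, so U = E + 12.3·(cos 27°, sin 27°) = (49.1, 17.9). A1 meets UM tangentially, so EU is at right angles to UM, so UM runs along (−sin 27°, cos 27°); with |UM| = 24.2, M = (38.1, 39.4). Then |AM| = |M − A| = 54.8.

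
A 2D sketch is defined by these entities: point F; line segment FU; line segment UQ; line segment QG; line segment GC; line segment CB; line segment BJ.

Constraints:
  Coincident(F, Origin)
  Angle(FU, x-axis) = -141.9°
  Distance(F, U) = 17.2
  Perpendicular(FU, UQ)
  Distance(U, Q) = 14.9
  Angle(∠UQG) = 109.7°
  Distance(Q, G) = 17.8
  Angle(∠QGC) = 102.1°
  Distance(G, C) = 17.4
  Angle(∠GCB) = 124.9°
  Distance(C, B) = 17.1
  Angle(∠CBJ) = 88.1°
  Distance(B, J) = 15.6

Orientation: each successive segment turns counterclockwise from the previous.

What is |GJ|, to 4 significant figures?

26.57

F is at the origin; FU runs at -141.9° with length 17.2, so U = (-13.54, -10.61). FU ⟂ UQ, so UQ runs at -51.90°; with |UQ| = 14.9, Q = (-4.341, -22.34). ∠UQG = 109.7° gives QG at 18.40° from the x-axis; with |QG| = 17.8, G = (12.55, -16.72). ∠QGC = 102.1° gives GC at 96.30° from the x-axis; with |GC| = 17.4, C = (10.64, 0.5751). ∠GCB = 124.9° gives CB at 151.4° from the x-axis; with |CB| = 17.1, B = (-4.374, 8.761). ∠CBJ = 88.1° gives BJ at -116.7° from the x-axis; with |BJ| = 15.6, J = (-11.38, -5.176). Then |GJ| = |J − G| = 26.57.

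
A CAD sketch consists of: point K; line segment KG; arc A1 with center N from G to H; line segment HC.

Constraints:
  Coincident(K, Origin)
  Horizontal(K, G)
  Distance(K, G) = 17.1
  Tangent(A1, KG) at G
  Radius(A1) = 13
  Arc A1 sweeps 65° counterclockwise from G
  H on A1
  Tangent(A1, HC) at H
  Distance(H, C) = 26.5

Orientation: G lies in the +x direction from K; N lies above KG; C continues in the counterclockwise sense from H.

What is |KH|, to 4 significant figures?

29.84

K is at the origin; K and G share the same y with |KG| = 17.1 and G on the +x side, so G = (17.10, 0.000). A1 meets KG tangentially, so NG is at right angles to KG, so N = G + (0, 13) = (17.10, 13.00). On A1, G sits at bearing -90° from N; a 65° counterclockwise sweep puts H at bearing -25°, so H = N + 13.0·(cos -25°, sin -25°) = (28.88, 7.506). Then |KH| = |H − K| = 29.84.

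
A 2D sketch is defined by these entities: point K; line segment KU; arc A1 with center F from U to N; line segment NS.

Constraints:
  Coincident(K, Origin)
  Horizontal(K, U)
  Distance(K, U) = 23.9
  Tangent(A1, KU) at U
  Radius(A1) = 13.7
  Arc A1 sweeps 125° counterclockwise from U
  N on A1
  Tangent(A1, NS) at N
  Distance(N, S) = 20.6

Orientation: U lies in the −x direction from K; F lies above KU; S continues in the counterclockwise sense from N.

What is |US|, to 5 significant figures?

38.437

On A1, U sits at bearing -90° from F; a 125° counterclockwise sweep puts N at bearing 35°, so N = F + 13.7·(cos 35°, sin 35°) = (-12.678, 21.558). Since A1 is tangent to NS there, FN ⟂ NS, so NS runs along (−sin 35°, cos 35°); with |NS| = 20.6, S = (-24.493, 38.433). Then |US| = |S − U| = 38.437.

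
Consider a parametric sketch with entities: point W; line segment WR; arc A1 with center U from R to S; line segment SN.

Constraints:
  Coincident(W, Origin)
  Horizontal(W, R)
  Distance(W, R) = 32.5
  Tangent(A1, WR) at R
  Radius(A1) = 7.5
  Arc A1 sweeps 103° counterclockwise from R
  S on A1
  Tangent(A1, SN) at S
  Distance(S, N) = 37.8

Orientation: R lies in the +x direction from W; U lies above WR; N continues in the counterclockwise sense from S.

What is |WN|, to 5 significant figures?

55.657

On A1, R sits at bearing -90° from U; a 103° counterclockwise sweep puts S at bearing 13°, so S = U + 7.5·(cos 13°, sin 13°) = (39.808, 9.1871). A1 meets SN tangentially, so US is at right angles to SN, so SN runs along (−sin 13°, cos 13°); with |SN| = 37.8, N = (31.305, 46.018). Then |WN| = |N − W| = 55.657.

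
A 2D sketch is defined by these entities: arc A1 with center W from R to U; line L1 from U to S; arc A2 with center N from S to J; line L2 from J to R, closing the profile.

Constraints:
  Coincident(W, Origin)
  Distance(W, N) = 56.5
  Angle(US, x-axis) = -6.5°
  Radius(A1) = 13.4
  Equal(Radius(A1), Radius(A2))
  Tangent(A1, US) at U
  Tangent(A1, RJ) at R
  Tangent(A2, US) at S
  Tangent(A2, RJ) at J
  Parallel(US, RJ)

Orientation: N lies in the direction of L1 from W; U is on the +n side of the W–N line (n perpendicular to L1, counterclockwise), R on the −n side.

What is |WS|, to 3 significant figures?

58.1

The slot axis is L1's direction at -6.5°, so u = (cos -6.5°, sin -6.5°) = (0.994, -0.113) and n = (−sin -6.5°, cos -6.5°) = (0.113, 0.994). W is at the origin and N lies 56.5 along u from W, so N = 56.5·u = (56.1, -6.40). Tangency of A1 to both parallel lines with radius 13.4 puts U and R at W ± 13.4·n: U = (1.52, 13.3), R = (-1.52, -13.3). Equal radii place S and J the same way about N: S = N + 13.4·n = (57.7, 6.92), J = N − 13.4·n = (54.6, -19.7). Then |WS| = |S − W| = 58.1.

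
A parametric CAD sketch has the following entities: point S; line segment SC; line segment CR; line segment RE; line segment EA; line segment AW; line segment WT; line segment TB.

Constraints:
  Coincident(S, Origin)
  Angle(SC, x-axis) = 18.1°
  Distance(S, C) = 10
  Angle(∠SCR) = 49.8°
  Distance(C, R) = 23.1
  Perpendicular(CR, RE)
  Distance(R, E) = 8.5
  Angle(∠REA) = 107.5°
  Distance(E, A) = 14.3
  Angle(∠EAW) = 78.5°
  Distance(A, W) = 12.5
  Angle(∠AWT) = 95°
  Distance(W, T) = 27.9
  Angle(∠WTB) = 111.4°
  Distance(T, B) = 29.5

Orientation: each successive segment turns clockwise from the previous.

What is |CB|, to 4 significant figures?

55.09

S is at the origin; SC runs at 18.1° with length 10.0, so C = (9.505, 3.107). ∠SCR = 49.8° gives CR at -112.1° from the x-axis; with |CR| = 23.1, R = (0.8144, -18.30). The perpendicularity gives RE at right angles to CR, so RE runs at 157.9°; with |RE| = 8.5, E = (-7.061, -15.10). ∠REA = 107.5° gives EA at 85.40° from the x-axis; with |EA| = 14.3, A = (-5.914, -0.8442). ∠EAW = 78.5° gives AW at -16.10° from the x-axis; with |AW| = 12.5, W = (6.095, -4.311). ∠AWT = 95.0° gives WT at -101.1° from the x-axis; with |WT| = 27.9, T = (0.7241, -31.69). ∠WTB = 111.4° gives TB at -169.7° from the x-axis; with |TB| = 29.5, B = (-28.30, -36.96). Then |CB| = |B − C| = 55.09.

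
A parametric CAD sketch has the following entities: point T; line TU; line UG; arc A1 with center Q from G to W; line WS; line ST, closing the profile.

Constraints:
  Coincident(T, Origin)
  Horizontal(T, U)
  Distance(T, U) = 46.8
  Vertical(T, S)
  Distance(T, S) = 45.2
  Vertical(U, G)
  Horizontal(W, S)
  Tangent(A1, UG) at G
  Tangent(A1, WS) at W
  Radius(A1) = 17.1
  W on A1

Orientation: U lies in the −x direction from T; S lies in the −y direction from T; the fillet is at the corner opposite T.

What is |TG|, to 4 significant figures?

54.59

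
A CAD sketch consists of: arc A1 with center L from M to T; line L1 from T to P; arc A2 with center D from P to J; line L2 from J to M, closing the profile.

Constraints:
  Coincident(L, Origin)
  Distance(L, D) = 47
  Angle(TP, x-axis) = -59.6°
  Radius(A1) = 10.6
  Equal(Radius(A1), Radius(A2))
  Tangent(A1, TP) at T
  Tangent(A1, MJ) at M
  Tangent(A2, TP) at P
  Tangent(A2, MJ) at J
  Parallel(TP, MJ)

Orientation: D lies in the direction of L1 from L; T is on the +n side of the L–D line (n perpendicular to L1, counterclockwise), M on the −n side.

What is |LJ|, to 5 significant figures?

48.180

The slot axis is L1's direction at -59.6°, so u = (cos -59.6°, sin -59.6°) = (0.50603, -0.86251) and n = (−sin -59.6°, cos -59.6°) = (0.86251, 0.50603). L is at the origin and D lies 47.0 along u from L, so D = 47.0·u = (23.784, -40.538). Tangency of A1 to both parallel lines with radius 10.6 puts T and M at L ± 10.6·n: T = (9.1426, 5.3640), M = (-9.1426, -5.3640). Equal radii place P and J the same way about D: P = D + 10.6·n = (32.926, -35.174), J = D − 10.6·n = (14.641, -45.902). Then |LJ| = |J − L| = 48.180.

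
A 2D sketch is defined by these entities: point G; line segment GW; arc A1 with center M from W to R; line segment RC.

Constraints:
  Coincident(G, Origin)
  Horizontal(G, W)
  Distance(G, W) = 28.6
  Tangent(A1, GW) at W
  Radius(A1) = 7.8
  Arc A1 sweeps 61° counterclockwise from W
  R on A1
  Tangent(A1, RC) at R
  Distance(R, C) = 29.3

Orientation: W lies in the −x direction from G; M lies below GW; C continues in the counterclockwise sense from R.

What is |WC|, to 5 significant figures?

36.345

G is at the origin; GW is horizontal with |GW| = 28.6 and W on the −x side, so W = (-28.600, 0.0000). Tangency of A1 to GW means the radius MW is perpendicular to GW, so M = W + (0, -7.8) = (-28.600, -7.8000). On A1, W sits at bearing 90° from M; a 61° counterclockwise sweep puts R at bearing 151°, so R = M + 7.8·(cos 151°, sin 151°) = (-35.422, -4.0185). Since A1 is tangent to RC there, MR ⟂ RC, so RC runs along (−sin 151°, cos 151°); with |RC| = 29.3, C = (-49.627, -29.645). Then |WC| = |C − W| = 36.345.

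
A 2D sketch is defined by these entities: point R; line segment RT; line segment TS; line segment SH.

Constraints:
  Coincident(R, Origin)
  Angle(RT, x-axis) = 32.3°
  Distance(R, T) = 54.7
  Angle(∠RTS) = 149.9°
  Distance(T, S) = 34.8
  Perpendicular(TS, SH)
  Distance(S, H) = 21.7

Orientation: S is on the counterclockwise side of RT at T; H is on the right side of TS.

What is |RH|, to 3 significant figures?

95.7

∠RTS = 149.9°, so TS runs at 32.3° + (180° − 149.9°) = 62.4° from the x-axis; with |TS| = 34.8, S = T + 34.8·(cos 62.4°, sin 62.4°) = (62.4, 60.1). TS ⟂ SH; with |SH| = 21.7 on the right of TS, H = S + 21.7·(0.886, -0.463) = (81.6, 50.0). Then |RH| = |H − R| = 95.7.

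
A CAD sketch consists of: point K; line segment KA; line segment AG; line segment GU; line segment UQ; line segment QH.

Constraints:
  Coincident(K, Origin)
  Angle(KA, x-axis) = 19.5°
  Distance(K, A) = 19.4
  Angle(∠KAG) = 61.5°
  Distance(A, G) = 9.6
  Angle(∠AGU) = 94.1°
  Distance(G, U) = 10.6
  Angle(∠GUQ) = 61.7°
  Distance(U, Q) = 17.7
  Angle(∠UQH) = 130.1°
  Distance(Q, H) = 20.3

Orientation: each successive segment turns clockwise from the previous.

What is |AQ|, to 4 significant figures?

6.670

K is at the origin; KA runs at 19.5° with length 19.4, so A = (18.29, 6.476). ∠KAG = 61.5° gives AG at -99.00° from the x-axis; with |AG| = 9.6, G = (16.79, -3.006). ∠AGU = 94.1° gives GU at 175.1° from the x-axis; with |GU| = 10.6, U = (6.224, -2.101). ∠GUQ = 61.7° gives UQ at 56.80° from the x-axis; with |UQ| = 17.7, Q = (15.92, 12.71). Then |AQ| = |Q − A| = 6.670.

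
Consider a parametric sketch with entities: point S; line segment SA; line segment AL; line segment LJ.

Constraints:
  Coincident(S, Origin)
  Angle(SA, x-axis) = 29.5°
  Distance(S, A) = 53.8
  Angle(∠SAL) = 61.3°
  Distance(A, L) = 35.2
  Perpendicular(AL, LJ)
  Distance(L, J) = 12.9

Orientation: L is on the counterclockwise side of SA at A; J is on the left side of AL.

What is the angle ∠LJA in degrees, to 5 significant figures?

69.873°

S is at the origin; SA runs at 29.5° with length 53.8, so A = 53.8·(cos 29.5°, sin 29.5°) = (46.825, 26.492). ∠SAL = 61.3°, so AL runs at 29.5° + (180° − 61.3°) = 148.20° from the x-axis; with |AL| = 35.2, L = A + 35.2·(cos 148.20°, sin 148.20°) = (16.909, 45.041). The perpendicularity gives LJ at right angles to AL; with |LJ| = 12.9 on the left of AL, J = L + 12.9·(-0.52696, -0.84989) = (10.111, 34.078). Then cos ∠LJA = JL·JA / (|JL||JA|), giving 69.873°.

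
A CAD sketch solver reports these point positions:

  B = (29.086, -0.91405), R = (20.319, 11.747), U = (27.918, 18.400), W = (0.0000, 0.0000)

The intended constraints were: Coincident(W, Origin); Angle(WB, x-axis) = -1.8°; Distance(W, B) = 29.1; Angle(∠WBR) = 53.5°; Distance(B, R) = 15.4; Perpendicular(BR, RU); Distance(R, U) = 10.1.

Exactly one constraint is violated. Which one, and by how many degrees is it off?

Perpendicular(BR, RU) — off by 6.50°.

W = (0.00, 0.00) ✓; WB at -1.800° ✓; |WB| = 29.10 ✓; ∠WBR = 53.50° ✓; |BR| = 15.40 ✓; ∠(BR, RU) = 83.50° ✗; |RU| = 10.10 ✓.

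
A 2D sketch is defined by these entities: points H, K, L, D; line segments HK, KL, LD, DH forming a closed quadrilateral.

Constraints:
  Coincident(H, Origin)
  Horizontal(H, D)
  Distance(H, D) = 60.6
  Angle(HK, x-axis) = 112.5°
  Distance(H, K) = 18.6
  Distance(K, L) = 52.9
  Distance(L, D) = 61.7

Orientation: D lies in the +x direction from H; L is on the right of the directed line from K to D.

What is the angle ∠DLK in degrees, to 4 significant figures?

74.68°

Checks: |KL| = 52.90 ✓; |LD| = 61.70 ✓.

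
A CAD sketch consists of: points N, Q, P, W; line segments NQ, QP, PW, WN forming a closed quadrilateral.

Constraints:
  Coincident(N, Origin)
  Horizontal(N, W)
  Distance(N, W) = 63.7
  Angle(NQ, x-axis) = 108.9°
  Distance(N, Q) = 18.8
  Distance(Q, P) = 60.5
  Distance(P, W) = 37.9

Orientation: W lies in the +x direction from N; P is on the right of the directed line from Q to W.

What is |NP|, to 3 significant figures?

44.2

N is at the origin; NW is horizontal with |NW| = 63.7 and W in +x, so W = (63.7, 0). NQ runs at 108.9° with |NQ| = 18.8, so Q = (-6.09, 17.8). P is determined by |QP| = 60.5 and |PW| = 37.9 together: it lies at the intersection of circle(Q, 60.5) and circle(W, 37.9). With |QW| = 72.0, the foot of the radical line on QW is 51.4 from Q and the perpendicular offset is √(60.5² − 51.4²) = 31.8. Taking the right-of-QW solution: P = (35.9, -25.8).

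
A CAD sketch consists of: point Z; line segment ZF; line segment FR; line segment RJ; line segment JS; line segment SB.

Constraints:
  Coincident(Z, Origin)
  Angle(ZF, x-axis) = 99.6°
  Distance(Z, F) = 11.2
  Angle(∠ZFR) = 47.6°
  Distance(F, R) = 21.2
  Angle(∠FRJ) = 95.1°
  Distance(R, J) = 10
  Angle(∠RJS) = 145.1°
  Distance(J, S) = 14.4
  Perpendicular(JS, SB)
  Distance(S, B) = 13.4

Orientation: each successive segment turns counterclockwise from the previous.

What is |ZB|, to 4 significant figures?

8.642

Z is at the origin; ZF runs at 99.6° with length 11.2, so F = (-1.868, 11.04). ∠ZFR = 47.6° gives FR at -128.0° from the x-axis; with |FR| = 21.2, R = (-14.92, -5.663). ∠FRJ = 95.1° gives RJ at -43.10° from the x-axis; with |RJ| = 10.0, J = (-7.618, -12.50). ∠RJS = 145.1° gives JS at -8.200° from the x-axis; with |JS| = 14.4, S = (6.635, -14.55). The perpendicularity gives SB at right angles to JS, so SB runs at 81.80°; with |SB| = 13.4, B = (8.546, -1.286). Then |ZB| = |B − Z| = 8.642.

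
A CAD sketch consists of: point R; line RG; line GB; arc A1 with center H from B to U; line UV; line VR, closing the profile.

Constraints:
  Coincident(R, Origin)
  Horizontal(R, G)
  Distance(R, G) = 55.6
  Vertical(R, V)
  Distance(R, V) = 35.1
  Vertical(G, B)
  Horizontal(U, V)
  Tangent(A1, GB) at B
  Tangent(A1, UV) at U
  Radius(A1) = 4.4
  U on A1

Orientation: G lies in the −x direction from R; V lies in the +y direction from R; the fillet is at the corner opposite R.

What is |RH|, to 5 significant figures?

59.699

R is at the origin; RG is horizontal with |RG| = 55.6 and G on the −x side, so G = (-55.600, 0.0000). RV is vertical with |RV| = 35.1 and V on the +y side, so V = (0.0000, 35.100). The virtual corner opposite R is at (-55.600, 35.100). A1 meets GB tangentially, so HB is at right angles to GB and the tangent condition forces HU to be normal to UV, with radius 4.4, so the center H sits 4.4 in from both sides at H = (-51.200, 30.700). Then |RH| = |H − R| = 59.699.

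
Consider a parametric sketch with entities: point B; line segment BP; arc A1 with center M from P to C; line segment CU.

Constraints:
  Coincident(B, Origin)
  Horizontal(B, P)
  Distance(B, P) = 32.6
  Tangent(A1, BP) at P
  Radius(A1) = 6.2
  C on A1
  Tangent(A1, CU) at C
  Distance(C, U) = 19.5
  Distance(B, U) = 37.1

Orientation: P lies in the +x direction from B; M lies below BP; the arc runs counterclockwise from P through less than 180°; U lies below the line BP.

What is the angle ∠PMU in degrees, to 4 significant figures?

163.2°

B is at the origin; BP is horizontal with |BP| = 32.6 and P on the +x side, so P = (32.60, 0.000). The tangent condition forces MP to be normal to BP, so M = P + (0, -6.2) = (32.60, -6.200). Since MC ⟂ CU (tangency), |MU| = √(6.2² + 19.5²) = 20.46 regardless of where C sits on A1. So U lies on both circle(B, 37.1) and circle(M, 20.46); the below-BP intersection is U = (26.67, -25.79). C is the foot of the tangent from U: C = (26.40, -6.287).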